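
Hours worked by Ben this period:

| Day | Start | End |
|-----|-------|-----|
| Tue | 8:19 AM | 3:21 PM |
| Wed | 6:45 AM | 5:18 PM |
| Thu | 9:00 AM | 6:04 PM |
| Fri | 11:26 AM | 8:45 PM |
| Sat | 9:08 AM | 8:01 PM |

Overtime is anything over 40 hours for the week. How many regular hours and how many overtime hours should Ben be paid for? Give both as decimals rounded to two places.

Tue: 8:19 AM–3:21 PM = 7 h 2 min
Wed: 6:45 AM–5:18 PM = 10 h 33 min
Thu: 9:00 AM–6:04 PM = 9 h 4 min
Fri: 11:26 AM–8:45 PM = 9 h 19 min
Sat: 9:08 AM–8:01 PM = 10 h 53 min
Total worked: 46 h 51 min = 46.85 h.
Threshold 40 h → overtime 6 h 51 min, regular 40 h 0 min.

Regular 40.00 hours, overtime 6.85 hours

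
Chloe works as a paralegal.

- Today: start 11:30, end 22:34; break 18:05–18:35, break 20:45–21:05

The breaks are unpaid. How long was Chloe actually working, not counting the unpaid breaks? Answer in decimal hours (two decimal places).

10.23 hours

Today: 11:30–22:34 = 11 h 4 min; less 50 min break → 10 h 14 min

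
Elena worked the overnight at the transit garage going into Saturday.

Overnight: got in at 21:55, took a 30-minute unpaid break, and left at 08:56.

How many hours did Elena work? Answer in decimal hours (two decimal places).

Overnight: 21:55 → midnight = 2 h 5 min; midnight → 08:56 = 8 h 56 min; span 11 h 1 min; less 30 min break → 10 h 31 min

10.52 hours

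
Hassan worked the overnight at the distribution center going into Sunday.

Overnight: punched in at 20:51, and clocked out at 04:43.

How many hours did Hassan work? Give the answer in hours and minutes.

Overnight: 20:51 → midnight = 3 h 9 min; midnight → 04:43 = 4 h 43 min; span 7 h 52 min

7 h 52 min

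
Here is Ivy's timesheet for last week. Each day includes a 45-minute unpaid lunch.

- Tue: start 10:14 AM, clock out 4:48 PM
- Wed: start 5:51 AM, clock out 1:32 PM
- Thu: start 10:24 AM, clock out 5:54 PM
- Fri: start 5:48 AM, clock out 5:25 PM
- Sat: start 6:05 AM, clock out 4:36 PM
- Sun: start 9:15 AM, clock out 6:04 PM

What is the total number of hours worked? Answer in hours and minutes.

48 h 12 min

Tue: 10:14 AM–4:48 PM = 6 h 34 min; less 45 min break → 5 h 49 min
Wed: 5:51 AM–1:32 PM = 7 h 41 min; less 45 min break → 6 h 56 min
Thu: 10:24 AM–5:54 PM = 7 h 30 min; less 45 min break → 6 h 45 min
Fri: 5:48 AM–5:25 PM = 11 h 37 min; less 45 min break → 10 h 52 min
Sat: 6:05 AM–4:36 PM = 10 h 31 min; less 45 min break → 9 h 46 min
Sun: 9:15 AM–6:04 PM = 8 h 49 min; less 45 min break → 8 h 4 min
Total: 5 h 49 min + 6 h 56 min + 6 h 45 min + 10 h 52 min + 9 h 46 min + 8 h 4 min = 48 h 12 min.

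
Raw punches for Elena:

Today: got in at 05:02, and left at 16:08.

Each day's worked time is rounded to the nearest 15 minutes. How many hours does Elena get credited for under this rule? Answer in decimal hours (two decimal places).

Today: 05:02–16:08 = 11 h 6 min → rounds to 11 h 0 min

11.00 hours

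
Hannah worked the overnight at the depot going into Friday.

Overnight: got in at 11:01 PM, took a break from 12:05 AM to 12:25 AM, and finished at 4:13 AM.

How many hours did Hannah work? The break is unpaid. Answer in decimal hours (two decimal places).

4.87 hours

Overnight: 11:01 PM → midnight = 0 h 59 min; midnight → 4:13 AM = 4 h 13 min; span 5 h 12 min; less 20 min break → 4 h 52 min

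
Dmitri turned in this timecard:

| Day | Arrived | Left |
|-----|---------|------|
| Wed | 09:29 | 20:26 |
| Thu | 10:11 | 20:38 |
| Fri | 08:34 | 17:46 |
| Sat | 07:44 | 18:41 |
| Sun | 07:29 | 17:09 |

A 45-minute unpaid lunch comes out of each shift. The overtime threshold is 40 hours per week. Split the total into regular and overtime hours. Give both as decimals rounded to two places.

Regular 40.00 hours, overtime 7.47 hours

Wed: 09:29–20:26 = 10 h 57 min; less 45 min break → 10 h 12 min
Thu: 10:11–20:38 = 10 h 27 min; less 45 min break → 9 h 42 min
Fri: 08:34–17:46 = 9 h 12 min; less 45 min break → 8 h 27 min
Sat: 07:44–18:41 = 10 h 57 min; less 45 min break → 10 h 12 min
Sun: 07:29–17:09 = 9 h 40 min; less 45 min break → 8 h 55 min
Total worked: 47 h 28 min = 47.47 h.
Threshold 40 h → overtime 7 h 28 min, regular 40 h 0 min.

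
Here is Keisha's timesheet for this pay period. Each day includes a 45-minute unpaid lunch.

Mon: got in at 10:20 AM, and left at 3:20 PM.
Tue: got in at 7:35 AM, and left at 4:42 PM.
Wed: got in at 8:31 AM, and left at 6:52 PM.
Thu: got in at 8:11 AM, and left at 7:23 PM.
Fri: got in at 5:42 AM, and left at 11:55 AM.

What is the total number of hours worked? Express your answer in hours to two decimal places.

38.13 hours

Mon: 10:20 AM–3:20 PM = 5 h 0 min; less 45 min break → 4 h 15 min
Tue: 7:35 AM–4:42 PM = 9 h 7 min; less 45 min break → 8 h 22 min
Wed: 8:31 AM–6:52 PM = 10 h 21 min; less 45 min break → 9 h 36 min
Thu: 8:11 AM–7:23 PM = 11 h 12 min; less 45 min break → 10 h 27 min
Fri: 5:42 AM–11:55 AM = 6 h 13 min; less 45 min break → 5 h 28 min
Total: 4 h 15 min + 8 h 22 min + 9 h 36 min + 10 h 27 min + 5 h 28 min = 38 h 8 min.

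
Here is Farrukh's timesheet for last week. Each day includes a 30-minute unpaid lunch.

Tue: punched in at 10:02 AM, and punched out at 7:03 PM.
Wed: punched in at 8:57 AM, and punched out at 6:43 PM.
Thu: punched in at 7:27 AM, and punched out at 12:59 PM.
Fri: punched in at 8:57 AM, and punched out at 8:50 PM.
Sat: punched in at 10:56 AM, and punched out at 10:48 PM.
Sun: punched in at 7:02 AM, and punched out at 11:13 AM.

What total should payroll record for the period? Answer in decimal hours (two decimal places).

Tue: 10:02 AM–7:03 PM = 9 h 1 min; less 30 min break → 8 h 31 min
Wed: 8:57 AM–6:43 PM = 9 h 46 min; less 30 min break → 9 h 16 min
Thu: 7:27 AM–12:59 PM = 5 h 32 min; less 30 min break → 5 h 2 min
Fri: 8:57 AM–8:50 PM = 11 h 53 min; less 30 min break → 11 h 23 min
Sat: 10:56 AM–10:48 PM = 11 h 52 min; less 30 min break → 11 h 22 min
Sun: 7:02 AM–11:13 AM = 4 h 11 min; less 30 min break → 3 h 41 min
Total: 8 h 31 min + 9 h 16 min + 5 h 2 min + 11 h 23 min + 11 h 22 min + 3 h 41 min = 49 h 15 min.

49.25 hours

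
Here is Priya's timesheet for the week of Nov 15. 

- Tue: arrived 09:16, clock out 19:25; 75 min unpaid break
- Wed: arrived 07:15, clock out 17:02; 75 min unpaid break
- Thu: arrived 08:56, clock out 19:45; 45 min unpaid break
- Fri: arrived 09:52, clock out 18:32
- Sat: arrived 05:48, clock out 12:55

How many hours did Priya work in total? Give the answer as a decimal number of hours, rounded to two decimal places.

43.28 hours

Tue: 09:16–19:25 = 10 h 9 min; less 75 min break → 8 h 54 min
Wed: 07:15–17:02 = 9 h 47 min; less 75 min break → 8 h 32 min
Thu: 08:56–19:45 = 10 h 49 min; less 45 min break → 10 h 4 min
Fri: 09:52–18:32 = 8 h 40 min
Sat: 05:48–12:55 = 7 h 7 min
Total: 8 h 54 min + 8 h 32 min + 10 h 4 min + 8 h 40 min + 7 h 7 min = 43 h 17 min.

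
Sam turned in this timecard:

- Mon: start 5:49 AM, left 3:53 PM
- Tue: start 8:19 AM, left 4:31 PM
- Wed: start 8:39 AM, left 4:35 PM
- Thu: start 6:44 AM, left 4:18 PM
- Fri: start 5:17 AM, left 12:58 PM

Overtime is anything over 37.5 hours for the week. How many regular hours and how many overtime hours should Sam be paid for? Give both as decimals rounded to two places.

Mon: 5:49 AM–3:53 PM = 10 h 4 min
Tue: 8:19 AM–4:31 PM = 8 h 12 min
Wed: 8:39 AM–4:35 PM = 7 h 56 min
Thu: 6:44 AM–4:18 PM = 9 h 34 min
Fri: 5:17 AM–12:58 PM = 7 h 41 min
Total worked: 43 h 27 min = 43.45 h.
Threshold 37.5 h → overtime 5 h 57 min, regular 37 h 30 min.

Regular 37.50 hours, overtime 5.95 hours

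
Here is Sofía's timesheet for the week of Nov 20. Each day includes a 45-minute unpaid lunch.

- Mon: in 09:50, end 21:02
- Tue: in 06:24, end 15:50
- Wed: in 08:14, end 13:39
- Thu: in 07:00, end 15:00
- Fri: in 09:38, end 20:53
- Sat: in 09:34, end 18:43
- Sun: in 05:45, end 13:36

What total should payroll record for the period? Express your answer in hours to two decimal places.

Mon: 09:50–21:02 = 11 h 12 min; less 45 min break → 10 h 27 min
Tue: 06:24–15:50 = 9 h 26 min; less 45 min break → 8 h 41 min
Wed: 08:14–13:39 = 5 h 25 min; less 45 min break → 4 h 40 min
Thu: 07:00–15:00 = 8 h 0 min; less 45 min break → 7 h 15 min
Fri: 09:38–20:53 = 11 h 15 min; less 45 min break → 10 h 30 min
Sat: 09:34–18:43 = 9 h 9 min; less 45 min break → 8 h 24 min
Sun: 05:45–13:36 = 7 h 51 min; less 45 min break → 7 h 6 min
Total: 10 h 27 min + 8 h 41 min + 4 h 40 min + 7 h 15 min + 10 h 30 min + 8 h 24 min + 7 h 6 min = 57 h 3 min.

57.05 hours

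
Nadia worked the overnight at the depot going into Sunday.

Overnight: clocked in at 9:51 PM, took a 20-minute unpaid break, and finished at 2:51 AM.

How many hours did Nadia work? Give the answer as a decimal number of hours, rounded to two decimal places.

4.67 hours

Overnight: 9:51 PM → midnight = 2 h 9 min; midnight → 2:51 AM = 2 h 51 min; span 5 h 0 min; less 20 min break → 4 h 40 min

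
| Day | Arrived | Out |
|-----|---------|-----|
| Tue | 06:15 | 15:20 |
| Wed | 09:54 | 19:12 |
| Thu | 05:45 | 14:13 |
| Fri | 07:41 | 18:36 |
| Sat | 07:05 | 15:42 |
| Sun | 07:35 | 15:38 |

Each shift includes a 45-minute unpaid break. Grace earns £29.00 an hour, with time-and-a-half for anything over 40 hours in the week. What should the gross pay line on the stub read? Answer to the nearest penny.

Tue: 06:15–15:20 = 9 h 5 min; less 45 min break → 8 h 20 min
Wed: 09:54–19:12 = 9 h 18 min; less 45 min break → 8 h 33 min
Thu: 05:45–14:13 = 8 h 28 min; less 45 min break → 7 h 43 min
Fri: 07:41–18:36 = 10 h 55 min; less 45 min break → 10 h 10 min
Sat: 07:05–15:42 = 8 h 37 min; less 45 min break → 7 h 52 min
Sun: 07:35–15:38 = 8 h 3 min; less 45 min break → 7 h 18 min
Total worked: 49 h 56 min = 2996 min.
Regular 40 h 0 min = 2400 min at £29.00/h; overtime 9 h 56 min = 596 min at £43.50/h.
Pay = (2400 × £29.00 + 596 × £43.50) ÷ 60 = £1592.10.

£1592.10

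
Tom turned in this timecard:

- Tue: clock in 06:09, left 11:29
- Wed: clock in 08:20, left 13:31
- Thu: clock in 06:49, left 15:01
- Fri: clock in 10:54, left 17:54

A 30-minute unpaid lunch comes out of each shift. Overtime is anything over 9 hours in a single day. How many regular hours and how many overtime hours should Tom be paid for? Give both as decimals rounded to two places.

Regular 23.72 hours, overtime 0.00 hours

Tue: 06:09–11:29 = 5 h 20 min; less 30 min break → 4 h 50 min
Wed: 08:20–13:31 = 5 h 11 min; less 30 min break → 4 h 41 min
Thu: 06:49–15:01 = 8 h 12 min; less 30 min break → 7 h 42 min
Fri: 10:54–17:54 = 7 h 0 min; less 30 min break → 6 h 30 min
Tue reg 4 h 50 min / OT 0 h 0 min; Wed reg 4 h 41 min / OT 0 h 0 min; Thu reg 7 h 42 min / OT 0 h 0 min; Fri reg 6 h 30 min / OT 0 h 0 min.
Totals: regular 23 h 43 min, overtime 0 h 0 min.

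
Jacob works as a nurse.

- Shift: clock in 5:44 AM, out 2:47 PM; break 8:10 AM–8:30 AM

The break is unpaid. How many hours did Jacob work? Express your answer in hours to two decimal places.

8.72 hours

Shift: 5:44 AM–2:47 PM = 9 h 3 min; less 20 min break → 8 h 43 min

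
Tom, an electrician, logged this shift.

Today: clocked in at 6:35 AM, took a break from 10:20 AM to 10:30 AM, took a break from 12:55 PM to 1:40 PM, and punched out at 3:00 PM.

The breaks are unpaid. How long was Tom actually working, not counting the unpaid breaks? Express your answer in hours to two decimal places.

Today: 6:35 AM–3:00 PM = 8 h 25 min; less 55 min break → 7 h 30 min

7.50 hours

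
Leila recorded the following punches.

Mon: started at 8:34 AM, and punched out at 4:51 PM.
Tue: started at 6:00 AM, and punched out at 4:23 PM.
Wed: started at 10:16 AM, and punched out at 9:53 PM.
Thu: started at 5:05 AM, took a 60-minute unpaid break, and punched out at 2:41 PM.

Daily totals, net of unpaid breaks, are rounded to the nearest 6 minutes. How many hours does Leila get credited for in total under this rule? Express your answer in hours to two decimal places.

Mon: 8:34 AM–4:51 PM = 8 h 17 min → rounds to 8 h 18 min
Tue: 6:00 AM–4:23 PM = 10 h 23 min → rounds to 10 h 24 min
Wed: 10:16 AM–9:53 PM = 11 h 37 min → rounds to 11 h 36 min
Thu: 5:05 AM–2:41 PM = 9 h 36 min − 60 min = 8 h 36 min → rounds to 8 h 36 min
Total credited: 38 h 54 min.

38.90 hours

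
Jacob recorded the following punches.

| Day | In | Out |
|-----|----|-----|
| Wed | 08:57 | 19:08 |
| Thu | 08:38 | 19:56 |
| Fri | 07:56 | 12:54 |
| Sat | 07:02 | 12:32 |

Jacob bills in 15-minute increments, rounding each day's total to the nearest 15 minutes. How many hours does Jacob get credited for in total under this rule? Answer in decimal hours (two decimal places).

Wed: 08:57–19:08 = 10 h 11 min → rounds to 10 h 15 min
Thu: 08:38–19:56 = 11 h 18 min → rounds to 11 h 15 min
Fri: 07:56–12:54 = 4 h 58 min → rounds to 5 h 0 min
Sat: 07:02–12:32 = 5 h 30 min → rounds to 5 h 30 min
Total credited: 32 h 0 min.

32.00 hours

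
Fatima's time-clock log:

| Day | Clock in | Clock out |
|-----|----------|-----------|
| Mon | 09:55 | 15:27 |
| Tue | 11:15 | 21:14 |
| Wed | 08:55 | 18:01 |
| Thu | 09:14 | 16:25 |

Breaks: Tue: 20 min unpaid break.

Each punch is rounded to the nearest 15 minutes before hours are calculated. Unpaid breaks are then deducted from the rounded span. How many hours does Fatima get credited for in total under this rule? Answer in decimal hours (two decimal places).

31.42 hours

Mon: in 09:55→10:00, out 15:27→15:30; 5 h 30 min
Tue: in 11:15→11:15, out 21:14→21:15; 10 h 0 min − 20 min = 9 h 40 min
Wed: in 08:55→09:00, out 18:01→18:00; 9 h 0 min
Thu: in 09:14→09:15, out 16:25→16:30; 7 h 15 min
Total credited: 31 h 25 min.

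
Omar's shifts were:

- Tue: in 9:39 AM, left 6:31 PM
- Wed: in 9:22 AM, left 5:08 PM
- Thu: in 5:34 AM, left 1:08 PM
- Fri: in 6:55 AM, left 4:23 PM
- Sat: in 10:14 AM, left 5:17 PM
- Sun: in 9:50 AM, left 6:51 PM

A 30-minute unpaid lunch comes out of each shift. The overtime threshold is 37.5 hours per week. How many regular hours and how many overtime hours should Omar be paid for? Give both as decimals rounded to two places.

Regular 37.50 hours, overtime 9.23 hours

Tue: 9:39 AM–6:31 PM = 8 h 52 min; less 30 min break → 8 h 22 min
Wed: 9:22 AM–5:08 PM = 7 h 46 min; less 30 min break → 7 h 16 min
Thu: 5:34 AM–1:08 PM = 7 h 34 min; less 30 min break → 7 h 4 min
Fri: 6:55 AM–4:23 PM = 9 h 28 min; less 30 min break → 8 h 58 min
Sat: 10:14 AM–5:17 PM = 7 h 3 min; less 30 min break → 6 h 33 min
Sun: 9:50 AM–6:51 PM = 9 h 1 min; less 30 min break → 8 h 31 min
Total worked: 46 h 44 min = 46.73 h.
Threshold 37.5 h → overtime 9 h 14 min, regular 37 h 30 min.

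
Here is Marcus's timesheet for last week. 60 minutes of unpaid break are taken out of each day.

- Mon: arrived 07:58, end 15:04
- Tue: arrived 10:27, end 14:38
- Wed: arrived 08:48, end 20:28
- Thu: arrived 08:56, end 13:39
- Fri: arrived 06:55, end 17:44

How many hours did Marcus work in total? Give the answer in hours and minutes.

Mon: 07:58–15:04 = 7 h 6 min; less 60 min break → 6 h 6 min
Tue: 10:27–14:38 = 4 h 11 min; less 60 min break → 3 h 11 min
Wed: 08:48–20:28 = 11 h 40 min; less 60 min break → 10 h 40 min
Thu: 08:56–13:39 = 4 h 43 min; less 60 min break → 3 h 43 min
Fri: 06:55–17:44 = 10 h 49 min; less 60 min break → 9 h 49 min
Total: 6 h 6 min + 3 h 11 min + 10 h 40 min + 3 h 43 min + 9 h 49 min = 33 h 29 min.

33 h 29 min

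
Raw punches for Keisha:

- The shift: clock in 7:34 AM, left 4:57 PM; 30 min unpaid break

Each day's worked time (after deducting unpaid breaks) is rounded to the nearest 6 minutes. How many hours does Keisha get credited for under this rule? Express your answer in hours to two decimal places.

8.90 hours

The shift: 7:34 AM–4:57 PM = 9 h 23 min − 30 min = 8 h 53 min → rounds to 8 h 54 min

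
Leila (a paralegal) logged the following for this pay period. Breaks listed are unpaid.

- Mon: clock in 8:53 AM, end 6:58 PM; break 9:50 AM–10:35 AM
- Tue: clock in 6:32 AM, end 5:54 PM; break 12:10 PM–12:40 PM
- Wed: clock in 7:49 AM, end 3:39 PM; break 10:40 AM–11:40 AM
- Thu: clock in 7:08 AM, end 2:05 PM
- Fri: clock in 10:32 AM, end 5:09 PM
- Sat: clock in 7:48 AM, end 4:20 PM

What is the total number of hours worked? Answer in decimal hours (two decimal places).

Mon: 8:53 AM–6:58 PM = 10 h 5 min; less 45 min break → 9 h 20 min
Tue: 6:32 AM–5:54 PM = 11 h 22 min; less 30 min break → 10 h 52 min
Wed: 7:49 AM–3:39 PM = 7 h 50 min; less 60 min break → 6 h 50 min
Thu: 7:08 AM–2:05 PM = 6 h 57 min
Fri: 10:32 AM–5:09 PM = 6 h 37 min
Sat: 7:48 AM–4:20 PM = 8 h 32 min
Total: 9 h 20 min + 10 h 52 min + 6 h 50 min + 6 h 57 min + 6 h 37 min + 8 h 32 min = 49 h 8 min.

49.13 hours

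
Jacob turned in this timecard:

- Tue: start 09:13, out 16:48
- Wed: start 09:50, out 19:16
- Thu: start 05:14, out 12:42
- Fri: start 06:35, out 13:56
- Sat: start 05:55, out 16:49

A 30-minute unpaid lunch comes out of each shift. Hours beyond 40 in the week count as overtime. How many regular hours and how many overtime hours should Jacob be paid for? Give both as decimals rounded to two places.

Tue: 09:13–16:48 = 7 h 35 min; less 30 min break → 7 h 5 min
Wed: 09:50–19:16 = 9 h 26 min; less 30 min break → 8 h 56 min
Thu: 05:14–12:42 = 7 h 28 min; less 30 min break → 6 h 58 min
Fri: 06:35–13:56 = 7 h 21 min; less 30 min break → 6 h 51 min
Sat: 05:55–16:49 = 10 h 54 min; less 30 min break → 10 h 24 min
Total worked: 40 h 14 min = 40.23 h.
Threshold 40 h → overtime 0 h 14 min, regular 40 h 0 min.

Regular 40.00 hours, overtime 0.23 hours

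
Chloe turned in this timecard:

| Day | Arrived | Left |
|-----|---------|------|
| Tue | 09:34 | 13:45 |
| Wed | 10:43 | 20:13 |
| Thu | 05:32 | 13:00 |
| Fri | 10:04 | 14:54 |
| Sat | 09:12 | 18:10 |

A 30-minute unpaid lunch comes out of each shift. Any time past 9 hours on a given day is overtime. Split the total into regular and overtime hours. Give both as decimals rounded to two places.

Regular 32.45 hours, overtime 0.00 hours

Tue: 09:34–13:45 = 4 h 11 min; less 30 min break → 3 h 41 min
Wed: 10:43–20:13 = 9 h 30 min; less 30 min break → 9 h 0 min
Thu: 05:32–13:00 = 7 h 28 min; less 30 min break → 6 h 58 min
Fri: 10:04–14:54 = 4 h 50 min; less 30 min break → 4 h 20 min
Sat: 09:12–18:10 = 8 h 58 min; less 30 min break → 8 h 28 min
Tue reg 3 h 41 min / OT 0 h 0 min; Wed reg 9 h 0 min / OT 0 h 0 min; Thu reg 6 h 58 min / OT 0 h 0 min; Fri reg 4 h 20 min / OT 0 h 0 min; Sat reg 8 h 28 min / OT 0 h 0 min.
Totals: regular 32 h 27 min, overtime 0 h 0 min.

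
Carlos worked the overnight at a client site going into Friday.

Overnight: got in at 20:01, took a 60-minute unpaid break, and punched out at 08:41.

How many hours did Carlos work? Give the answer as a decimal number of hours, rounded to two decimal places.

Overnight: 20:01 → midnight = 3 h 59 min; midnight → 08:41 = 8 h 41 min; span 12 h 40 min; less 60 min break → 11 h 40 min

11.67 hours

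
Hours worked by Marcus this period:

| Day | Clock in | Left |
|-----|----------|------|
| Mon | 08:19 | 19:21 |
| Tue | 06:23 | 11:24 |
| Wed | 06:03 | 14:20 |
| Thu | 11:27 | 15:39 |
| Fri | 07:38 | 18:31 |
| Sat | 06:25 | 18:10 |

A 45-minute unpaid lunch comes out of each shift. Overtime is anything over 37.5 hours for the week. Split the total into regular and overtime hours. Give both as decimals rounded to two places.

Mon: 08:19–19:21 = 11 h 2 min; less 45 min break → 10 h 17 min
Tue: 06:23–11:24 = 5 h 1 min; less 45 min break → 4 h 16 min
Wed: 06:03–14:20 = 8 h 17 min; less 45 min break → 7 h 32 min
Thu: 11:27–15:39 = 4 h 12 min; less 45 min break → 3 h 27 min
Fri: 07:38–18:31 = 10 h 53 min; less 45 min break → 10 h 8 min
Sat: 06:25–18:10 = 11 h 45 min; less 45 min break → 11 h 0 min
Total worked: 46 h 40 min = 46.67 h.
Threshold 37.5 h → overtime 9 h 10 min, regular 37 h 30 min.

Regular 37.50 hours, overtime 9.17 hours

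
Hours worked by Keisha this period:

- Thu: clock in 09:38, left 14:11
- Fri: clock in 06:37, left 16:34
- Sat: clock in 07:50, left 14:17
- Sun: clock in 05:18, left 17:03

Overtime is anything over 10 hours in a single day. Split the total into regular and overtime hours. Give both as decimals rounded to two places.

Regular 30.95 hours, overtime 1.75 hours

Thu: 09:38–14:11 = 4 h 33 min
Fri: 06:37–16:34 = 9 h 57 min
Sat: 07:50–14:17 = 6 h 27 min
Sun: 05:18–17:03 = 11 h 45 min
Thu reg 4 h 33 min / OT 0 h 0 min; Fri reg 9 h 57 min / OT 0 h 0 min; Sat reg 6 h 27 min / OT 0 h 0 min; Sun reg 10 h 0 min / OT 1 h 45 min.
Totals: regular 30 h 57 min, overtime 1 h 45 min.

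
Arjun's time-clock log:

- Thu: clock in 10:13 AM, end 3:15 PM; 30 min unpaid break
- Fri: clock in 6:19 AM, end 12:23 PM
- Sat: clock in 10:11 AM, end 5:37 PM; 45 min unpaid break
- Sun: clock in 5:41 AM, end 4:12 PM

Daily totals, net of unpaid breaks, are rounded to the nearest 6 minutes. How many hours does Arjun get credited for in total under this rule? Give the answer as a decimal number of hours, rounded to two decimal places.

27.80 hours

Thu: 10:13 AM–3:15 PM = 5 h 2 min − 30 min = 4 h 32 min → rounds to 4 h 30 min
Fri: 6:19 AM–12:23 PM = 6 h 4 min → rounds to 6 h 6 min
Sat: 10:11 AM–5:37 PM = 7 h 26 min − 45 min = 6 h 41 min → rounds to 6 h 42 min
Sun: 5:41 AM–4:12 PM = 10 h 31 min → rounds to 10 h 30 min
Total credited: 27 h 48 min.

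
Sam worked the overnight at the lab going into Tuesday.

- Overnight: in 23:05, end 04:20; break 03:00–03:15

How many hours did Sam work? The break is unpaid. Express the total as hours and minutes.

5 h 0 min

Overnight: 23:05 → midnight = 0 h 55 min; midnight → 04:20 = 4 h 20 min; span 5 h 15 min; less 15 min break → 5 h 0 min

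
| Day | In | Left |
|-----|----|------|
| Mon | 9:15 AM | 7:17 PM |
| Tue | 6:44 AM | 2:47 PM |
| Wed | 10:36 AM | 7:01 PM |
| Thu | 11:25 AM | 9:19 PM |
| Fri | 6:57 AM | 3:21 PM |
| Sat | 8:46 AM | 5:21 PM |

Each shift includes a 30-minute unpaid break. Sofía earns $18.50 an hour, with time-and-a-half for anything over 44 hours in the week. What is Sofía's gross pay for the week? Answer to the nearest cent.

$991.14

Mon: 9:15 AM–7:17 PM = 10 h 2 min; less 30 min break → 9 h 32 min
Tue: 6:44 AM–2:47 PM = 8 h 3 min; less 30 min break → 7 h 33 min
Wed: 10:36 AM–7:01 PM = 8 h 25 min; less 30 min break → 7 h 55 min
Thu: 11:25 AM–9:19 PM = 9 h 54 min; less 30 min break → 9 h 24 min
Fri: 6:57 AM–3:21 PM = 8 h 24 min; less 30 min break → 7 h 54 min
Sat: 8:46 AM–5:21 PM = 8 h 35 min; less 30 min break → 8 h 5 min
Total worked: 50 h 23 min = 3023 min.
Regular 44 h 0 min = 2640 min at $18.50/h; overtime 6 h 23 min = 383 min at $27.75/h.
Pay = (2640 × $18.50 + 383 × $27.75) ÷ 60 = $991.14.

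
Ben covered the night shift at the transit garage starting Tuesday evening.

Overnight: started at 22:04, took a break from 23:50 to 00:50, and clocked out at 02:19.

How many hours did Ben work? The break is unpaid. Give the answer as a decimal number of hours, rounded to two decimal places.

Overnight: 22:04 → midnight = 1 h 56 min; midnight → 02:19 = 2 h 19 min; span 4 h 15 min; less 60 min break → 3 h 15 min

3.25 hours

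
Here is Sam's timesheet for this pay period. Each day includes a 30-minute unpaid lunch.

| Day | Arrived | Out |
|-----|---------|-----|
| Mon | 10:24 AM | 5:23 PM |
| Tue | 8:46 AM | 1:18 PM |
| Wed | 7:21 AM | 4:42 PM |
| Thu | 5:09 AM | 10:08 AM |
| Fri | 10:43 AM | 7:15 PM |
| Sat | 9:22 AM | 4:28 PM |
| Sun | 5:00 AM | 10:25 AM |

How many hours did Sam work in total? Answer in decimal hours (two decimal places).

Mon: 10:24 AM–5:23 PM = 6 h 59 min; less 30 min break → 6 h 29 min
Tue: 8:46 AM–1:18 PM = 4 h 32 min; less 30 min break → 4 h 2 min
Wed: 7:21 AM–4:42 PM = 9 h 21 min; less 30 min break → 8 h 51 min
Thu: 5:09 AM–10:08 AM = 4 h 59 min; less 30 min break → 4 h 29 min
Fri: 10:43 AM–7:15 PM = 8 h 32 min; less 30 min break → 8 h 2 min
Sat: 9:22 AM–4:28 PM = 7 h 6 min; less 30 min break → 6 h 36 min
Sun: 5:00 AM–10:25 AM = 5 h 25 min; less 30 min break → 4 h 55 min
Total: 6 h 29 min + 4 h 2 min + 8 h 51 min + 4 h 29 min + 8 h 2 min + 6 h 36 min + 4 h 55 min = 43 h 24 min.

43.40 hours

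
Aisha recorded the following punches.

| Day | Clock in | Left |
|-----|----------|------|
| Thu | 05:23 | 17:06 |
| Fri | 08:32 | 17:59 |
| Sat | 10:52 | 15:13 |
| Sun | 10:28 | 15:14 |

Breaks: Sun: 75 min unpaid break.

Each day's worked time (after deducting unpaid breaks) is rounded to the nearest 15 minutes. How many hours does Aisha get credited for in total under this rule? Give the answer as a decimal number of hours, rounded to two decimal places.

29.00 hours

Thu: 05:23–17:06 = 11 h 43 min → rounds to 11 h 45 min
Fri: 08:32–17:59 = 9 h 27 min → rounds to 9 h 30 min
Sat: 10:52–15:13 = 4 h 21 min → rounds to 4 h 15 min
Sun: 10:28–15:14 = 4 h 46 min − 75 min = 3 h 31 min → rounds to 3 h 30 min
Total credited: 29 h 0 min.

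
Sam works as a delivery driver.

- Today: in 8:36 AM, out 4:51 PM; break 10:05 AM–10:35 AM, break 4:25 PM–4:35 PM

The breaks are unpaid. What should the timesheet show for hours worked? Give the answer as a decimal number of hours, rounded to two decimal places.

Today: 8:36 AM–4:51 PM = 8 h 15 min; less 40 min break → 7 h 35 min

7.58 hours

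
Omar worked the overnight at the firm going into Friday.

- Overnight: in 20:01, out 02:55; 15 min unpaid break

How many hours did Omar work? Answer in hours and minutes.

6 h 39 min

Overnight: 20:01 → midnight = 3 h 59 min; midnight → 02:55 = 2 h 55 min; span 6 h 54 min; less 15 min break → 6 h 39 min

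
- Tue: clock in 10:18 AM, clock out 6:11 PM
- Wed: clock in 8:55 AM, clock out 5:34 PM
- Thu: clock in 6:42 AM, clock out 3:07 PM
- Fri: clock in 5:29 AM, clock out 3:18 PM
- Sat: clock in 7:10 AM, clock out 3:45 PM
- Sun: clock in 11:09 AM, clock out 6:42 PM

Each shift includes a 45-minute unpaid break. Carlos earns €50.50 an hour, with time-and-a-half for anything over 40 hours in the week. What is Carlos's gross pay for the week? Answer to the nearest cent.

€2504.80

Tue: 10:18 AM–6:11 PM = 7 h 53 min; less 45 min break → 7 h 8 min
Wed: 8:55 AM–5:34 PM = 8 h 39 min; less 45 min break → 7 h 54 min
Thu: 6:42 AM–3:07 PM = 8 h 25 min; less 45 min break → 7 h 40 min
Fri: 5:29 AM–3:18 PM = 9 h 49 min; less 45 min break → 9 h 4 min
Sat: 7:10 AM–3:45 PM = 8 h 35 min; less 45 min break → 7 h 50 min
Sun: 11:09 AM–6:42 PM = 7 h 33 min; less 45 min break → 6 h 48 min
Total worked: 46 h 24 min = 2784 min.
Regular 40 h 0 min = 2400 min at €50.50/h; overtime 6 h 24 min = 384 min at €75.75/h.
Pay = (2400 × €50.50 + 384 × €75.75) ÷ 60 = €2504.80.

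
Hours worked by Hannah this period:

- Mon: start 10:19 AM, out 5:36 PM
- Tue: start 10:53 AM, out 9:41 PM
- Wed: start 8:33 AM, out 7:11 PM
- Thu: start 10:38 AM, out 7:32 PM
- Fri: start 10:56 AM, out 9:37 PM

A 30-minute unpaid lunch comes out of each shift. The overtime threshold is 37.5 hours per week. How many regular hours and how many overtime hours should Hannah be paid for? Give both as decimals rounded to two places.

Mon: 10:19 AM–5:36 PM = 7 h 17 min; less 30 min break → 6 h 47 min
Tue: 10:53 AM–9:41 PM = 10 h 48 min; less 30 min break → 10 h 18 min
Wed: 8:33 AM–7:11 PM = 10 h 38 min; less 30 min break → 10 h 8 min
Thu: 10:38 AM–7:32 PM = 8 h 54 min; less 30 min break → 8 h 24 min
Fri: 10:56 AM–9:37 PM = 10 h 41 min; less 30 min break → 10 h 11 min
Total worked: 45 h 48 min = 45.80 h.
Threshold 37.5 h → overtime 8 h 18 min, regular 37 h 30 min.

Regular 37.50 hours, overtime 8.30 hours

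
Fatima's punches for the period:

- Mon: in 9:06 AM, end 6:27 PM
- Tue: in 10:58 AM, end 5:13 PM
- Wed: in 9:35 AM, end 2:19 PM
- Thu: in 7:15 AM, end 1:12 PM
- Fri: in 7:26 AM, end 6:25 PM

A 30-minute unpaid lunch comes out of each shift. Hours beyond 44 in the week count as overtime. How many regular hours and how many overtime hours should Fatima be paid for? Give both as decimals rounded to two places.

Regular 34.77 hours, overtime 0.00 hours

Mon: 9:06 AM–6:27 PM = 9 h 21 min; less 30 min break → 8 h 51 min
Tue: 10:58 AM–5:13 PM = 6 h 15 min; less 30 min break → 5 h 45 min
Wed: 9:35 AM–2:19 PM = 4 h 44 min; less 30 min break → 4 h 14 min
Thu: 7:15 AM–1:12 PM = 5 h 57 min; less 30 min break → 5 h 27 min
Fri: 7:26 AM–6:25 PM = 10 h 59 min; less 30 min break → 10 h 29 min
Total worked: 34 h 46 min = 34.77 h.
Threshold 44 h → overtime 0 h 0 min, regular 34 h 46 min.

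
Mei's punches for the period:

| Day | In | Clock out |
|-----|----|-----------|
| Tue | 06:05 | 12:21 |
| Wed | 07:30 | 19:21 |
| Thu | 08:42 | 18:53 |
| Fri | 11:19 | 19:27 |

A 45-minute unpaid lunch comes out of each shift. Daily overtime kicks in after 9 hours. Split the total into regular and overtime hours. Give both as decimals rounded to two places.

Regular 30.90 hours, overtime 2.53 hours

Tue: 06:05–12:21 = 6 h 16 min; less 45 min break → 5 h 31 min
Wed: 07:30–19:21 = 11 h 51 min; less 45 min break → 11 h 6 min
Thu: 08:42–18:53 = 10 h 11 min; less 45 min break → 9 h 26 min
Fri: 11:19–19:27 = 8 h 8 min; less 45 min break → 7 h 23 min
Tue reg 5 h 31 min / OT 0 h 0 min; Wed reg 9 h 0 min / OT 2 h 6 min; Thu reg 9 h 0 min / OT 0 h 26 min; Fri reg 7 h 23 min / OT 0 h 0 min.
Totals: regular 30 h 54 min, overtime 2 h 32 min.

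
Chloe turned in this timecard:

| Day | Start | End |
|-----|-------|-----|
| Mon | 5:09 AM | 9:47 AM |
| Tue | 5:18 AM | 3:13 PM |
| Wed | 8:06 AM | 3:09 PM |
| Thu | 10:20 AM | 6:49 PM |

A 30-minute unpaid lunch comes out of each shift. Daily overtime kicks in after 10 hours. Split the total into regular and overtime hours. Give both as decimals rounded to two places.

Mon: 5:09 AM–9:47 AM = 4 h 38 min; less 30 min break → 4 h 8 min
Tue: 5:18 AM–3:13 PM = 9 h 55 min; less 30 min break → 9 h 25 min
Wed: 8:06 AM–3:09 PM = 7 h 3 min; less 30 min break → 6 h 33 min
Thu: 10:20 AM–6:49 PM = 8 h 29 min; less 30 min break → 7 h 59 min
Mon reg 4 h 8 min / OT 0 h 0 min; Tue reg 9 h 25 min / OT 0 h 0 min; Wed reg 6 h 33 min / OT 0 h 0 min; Thu reg 7 h 59 min / OT 0 h 0 min.
Totals: regular 28 h 5 min, overtime 0 h 0 min.

Regular 28.08 hours, overtime 0.00 hours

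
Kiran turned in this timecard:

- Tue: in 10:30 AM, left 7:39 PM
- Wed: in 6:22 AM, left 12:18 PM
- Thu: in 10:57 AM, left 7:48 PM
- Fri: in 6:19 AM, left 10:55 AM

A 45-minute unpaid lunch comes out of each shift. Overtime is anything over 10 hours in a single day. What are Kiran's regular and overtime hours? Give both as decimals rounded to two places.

Tue: 10:30 AM–7:39 PM = 9 h 9 min; less 45 min break → 8 h 24 min
Wed: 6:22 AM–12:18 PM = 5 h 56 min; less 45 min break → 5 h 11 min
Thu: 10:57 AM–7:48 PM = 8 h 51 min; less 45 min break → 8 h 6 min
Fri: 6:19 AM–10:55 AM = 4 h 36 min; less 45 min break → 3 h 51 min
Tue reg 8 h 24 min / OT 0 h 0 min; Wed reg 5 h 11 min / OT 0 h 0 min; Thu reg 8 h 6 min / OT 0 h 0 min; Fri reg 3 h 51 min / OT 0 h 0 min.
Totals: regular 25 h 32 min, overtime 0 h 0 min.

Regular 25.53 hours, overtime 0.00 hours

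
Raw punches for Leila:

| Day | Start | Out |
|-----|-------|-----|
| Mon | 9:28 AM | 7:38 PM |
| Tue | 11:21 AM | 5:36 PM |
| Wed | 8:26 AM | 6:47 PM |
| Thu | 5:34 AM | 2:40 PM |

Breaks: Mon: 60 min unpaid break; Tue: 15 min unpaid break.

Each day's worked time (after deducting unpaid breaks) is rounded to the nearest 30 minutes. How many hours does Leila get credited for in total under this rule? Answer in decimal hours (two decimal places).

Mon: 9:28 AM–7:38 PM = 10 h 10 min − 60 min = 9 h 10 min → rounds to 9 h 0 min
Tue: 11:21 AM–5:36 PM = 6 h 15 min − 15 min = 6 h 0 min → rounds to 6 h 0 min
Wed: 8:26 AM–6:47 PM = 10 h 21 min → rounds to 10 h 30 min
Thu: 5:34 AM–2:40 PM = 9 h 6 min → rounds to 9 h 0 min
Total credited: 34 h 30 min.

34.50 hours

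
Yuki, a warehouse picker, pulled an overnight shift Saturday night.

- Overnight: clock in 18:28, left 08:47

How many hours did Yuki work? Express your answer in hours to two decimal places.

14.32 hours

Overnight: 18:28 → midnight = 5 h 32 min; midnight → 08:47 = 8 h 47 min; span 14 h 19 min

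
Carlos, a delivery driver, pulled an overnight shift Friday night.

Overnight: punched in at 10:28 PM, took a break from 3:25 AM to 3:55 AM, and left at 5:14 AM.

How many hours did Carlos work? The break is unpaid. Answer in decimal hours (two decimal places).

Overnight: 10:28 PM → midnight = 1 h 32 min; midnight → 5:14 AM = 5 h 14 min; span 6 h 46 min; less 30 min break → 6 h 16 min

6.27 hours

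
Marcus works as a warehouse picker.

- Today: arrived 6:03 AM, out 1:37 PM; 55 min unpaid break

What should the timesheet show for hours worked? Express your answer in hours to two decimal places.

Today: 6:03 AM–1:37 PM = 7 h 34 min; less 55 min break → 6 h 39 min

6.65 hours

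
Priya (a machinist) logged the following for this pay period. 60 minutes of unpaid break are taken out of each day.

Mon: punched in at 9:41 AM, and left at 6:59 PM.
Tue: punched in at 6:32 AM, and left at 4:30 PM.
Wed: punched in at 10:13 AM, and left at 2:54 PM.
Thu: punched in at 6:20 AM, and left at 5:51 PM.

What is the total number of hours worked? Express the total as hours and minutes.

Mon: 9:41 AM–6:59 PM = 9 h 18 min; less 60 min break → 8 h 18 min
Tue: 6:32 AM–4:30 PM = 9 h 58 min; less 60 min break → 8 h 58 min
Wed: 10:13 AM–2:54 PM = 4 h 41 min; less 60 min break → 3 h 41 min
Thu: 6:20 AM–5:51 PM = 11 h 31 min; less 60 min break → 10 h 31 min
Total: 8 h 18 min + 8 h 58 min + 3 h 41 min + 10 h 31 min = 31 h 28 min.

31 h 28 min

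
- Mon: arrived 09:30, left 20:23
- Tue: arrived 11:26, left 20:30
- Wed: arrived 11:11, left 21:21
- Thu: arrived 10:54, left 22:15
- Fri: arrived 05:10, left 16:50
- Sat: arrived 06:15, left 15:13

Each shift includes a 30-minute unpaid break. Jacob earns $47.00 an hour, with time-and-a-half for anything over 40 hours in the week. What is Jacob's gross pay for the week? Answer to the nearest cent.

Mon: 09:30–20:23 = 10 h 53 min; less 30 min break → 10 h 23 min
Tue: 11:26–20:30 = 9 h 4 min; less 30 min break → 8 h 34 min
Wed: 11:11–21:21 = 10 h 10 min; less 30 min break → 9 h 40 min
Thu: 10:54–22:15 = 11 h 21 min; less 30 min break → 10 h 51 min
Fri: 05:10–16:50 = 11 h 40 min; less 30 min break → 11 h 10 min
Sat: 06:15–15:13 = 8 h 58 min; less 30 min break → 8 h 28 min
Total worked: 59 h 6 min = 3546 min.
Regular 40 h 0 min = 2400 min at $47.00/h; overtime 19 h 6 min = 1146 min at $70.50/h.
Pay = (2400 × $47.00 + 1146 × $70.50) ÷ 60 = $3226.55.

$3226.55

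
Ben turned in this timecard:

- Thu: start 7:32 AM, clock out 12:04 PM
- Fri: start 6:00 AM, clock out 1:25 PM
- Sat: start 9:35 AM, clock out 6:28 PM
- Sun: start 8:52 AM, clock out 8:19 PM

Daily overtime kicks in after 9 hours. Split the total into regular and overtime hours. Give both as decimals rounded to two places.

Thu: 7:32 AM–12:04 PM = 4 h 32 min
Fri: 6:00 AM–1:25 PM = 7 h 25 min
Sat: 9:35 AM–6:28 PM = 8 h 53 min
Sun: 8:52 AM–8:19 PM = 11 h 27 min
Thu reg 4 h 32 min / OT 0 h 0 min; Fri reg 7 h 25 min / OT 0 h 0 min; Sat reg 8 h 53 min / OT 0 h 0 min; Sun reg 9 h 0 min / OT 2 h 27 min.
Totals: regular 29 h 50 min, overtime 2 h 27 min.

Regular 29.83 hours, overtime 2.45 hours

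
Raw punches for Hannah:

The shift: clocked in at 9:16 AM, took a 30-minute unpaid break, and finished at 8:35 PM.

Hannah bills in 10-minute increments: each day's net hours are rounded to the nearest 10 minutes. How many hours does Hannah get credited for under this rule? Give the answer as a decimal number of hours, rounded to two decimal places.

The shift: 9:16 AM–8:35 PM = 11 h 19 min − 30 min = 10 h 49 min → rounds to 10 h 50 min

10.83 hours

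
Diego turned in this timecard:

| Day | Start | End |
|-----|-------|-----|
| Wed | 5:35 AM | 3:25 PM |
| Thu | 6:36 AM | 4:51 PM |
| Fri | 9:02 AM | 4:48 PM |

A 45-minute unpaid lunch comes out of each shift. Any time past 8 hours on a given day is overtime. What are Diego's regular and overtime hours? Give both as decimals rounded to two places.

Regular 23.02 hours, overtime 2.58 hours

Wed: 5:35 AM–3:25 PM = 9 h 50 min; less 45 min break → 9 h 5 min
Thu: 6:36 AM–4:51 PM = 10 h 15 min; less 45 min break → 9 h 30 min
Fri: 9:02 AM–4:48 PM = 7 h 46 min; less 45 min break → 7 h 1 min
Wed reg 8 h 0 min / OT 1 h 5 min; Thu reg 8 h 0 min / OT 1 h 30 min; Fri reg 7 h 1 min / OT 0 h 0 min.
Totals: regular 23 h 1 min, overtime 2 h 35 min.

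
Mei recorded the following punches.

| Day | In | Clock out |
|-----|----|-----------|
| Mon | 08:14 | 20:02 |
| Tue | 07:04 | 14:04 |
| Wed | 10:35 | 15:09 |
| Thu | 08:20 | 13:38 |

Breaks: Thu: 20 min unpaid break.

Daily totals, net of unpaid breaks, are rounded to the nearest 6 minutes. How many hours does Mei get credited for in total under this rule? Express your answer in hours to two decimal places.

28.40 hours

Mon: 08:14–20:02 = 11 h 48 min → rounds to 11 h 48 min
Tue: 07:04–14:04 = 7 h 0 min → rounds to 7 h 0 min
Wed: 10:35–15:09 = 4 h 34 min → rounds to 4 h 36 min
Thu: 08:20–13:38 = 5 h 18 min − 20 min = 4 h 58 min → rounds to 5 h 0 min
Total credited: 28 h 24 min.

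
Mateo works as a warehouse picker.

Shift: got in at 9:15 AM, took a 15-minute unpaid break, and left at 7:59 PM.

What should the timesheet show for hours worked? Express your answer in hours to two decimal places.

10.48 hours

Shift: 9:15 AM–7:59 PM = 10 h 44 min; less 15 min break → 10 h 29 min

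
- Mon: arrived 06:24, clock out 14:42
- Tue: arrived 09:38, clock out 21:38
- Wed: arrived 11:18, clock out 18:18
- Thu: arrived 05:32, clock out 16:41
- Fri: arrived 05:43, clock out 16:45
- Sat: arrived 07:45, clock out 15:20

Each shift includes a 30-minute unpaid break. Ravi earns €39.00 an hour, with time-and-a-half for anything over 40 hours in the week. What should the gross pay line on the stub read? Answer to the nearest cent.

Mon: 06:24–14:42 = 8 h 18 min; less 30 min break → 7 h 48 min
Tue: 09:38–21:38 = 12 h 0 min; less 30 min break → 11 h 30 min
Wed: 11:18–18:18 = 7 h 0 min; less 30 min break → 6 h 30 min
Thu: 05:32–16:41 = 11 h 9 min; less 30 min break → 10 h 39 min
Fri: 05:43–16:45 = 11 h 2 min; less 30 min break → 10 h 32 min
Sat: 07:45–15:20 = 7 h 35 min; less 30 min break → 7 h 5 min
Total worked: 54 h 4 min = 3244 min.
Regular 40 h 0 min = 2400 min at €39.00/h; overtime 14 h 4 min = 844 min at €58.50/h.
Pay = (2400 × €39.00 + 844 × €58.50) ÷ 60 = €2382.90.

€2382.90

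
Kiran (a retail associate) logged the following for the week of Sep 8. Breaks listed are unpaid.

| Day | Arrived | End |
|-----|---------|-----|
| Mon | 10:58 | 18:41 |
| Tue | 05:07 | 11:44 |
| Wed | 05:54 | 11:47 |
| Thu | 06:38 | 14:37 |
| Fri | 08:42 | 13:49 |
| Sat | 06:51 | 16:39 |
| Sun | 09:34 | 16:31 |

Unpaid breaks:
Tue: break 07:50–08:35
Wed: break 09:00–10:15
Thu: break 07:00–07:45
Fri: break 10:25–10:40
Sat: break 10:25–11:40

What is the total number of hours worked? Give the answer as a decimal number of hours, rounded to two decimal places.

Mon: 10:58–18:41 = 7 h 43 min
Tue: 05:07–11:44 = 6 h 37 min; less 45 min break → 5 h 52 min
Wed: 05:54–11:47 = 5 h 53 min; less 75 min break → 4 h 38 min
Thu: 06:38–14:37 = 7 h 59 min; less 45 min break → 7 h 14 min
Fri: 08:42–13:49 = 5 h 7 min; less 15 min break → 4 h 52 min
Sat: 06:51–16:39 = 9 h 48 min; less 75 min break → 8 h 33 min
Sun: 09:34–16:31 = 6 h 57 min
Total: 7 h 43 min + 5 h 52 min + 4 h 38 min + 7 h 14 min + 4 h 52 min + 8 h 33 min + 6 h 57 min = 45 h 49 min.

45.82 hours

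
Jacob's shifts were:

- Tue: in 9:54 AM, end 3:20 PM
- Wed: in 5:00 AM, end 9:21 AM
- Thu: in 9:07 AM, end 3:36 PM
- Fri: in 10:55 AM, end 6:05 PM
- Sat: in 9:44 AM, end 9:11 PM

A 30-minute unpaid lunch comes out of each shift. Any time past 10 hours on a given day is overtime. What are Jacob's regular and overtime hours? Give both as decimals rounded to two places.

Regular 31.43 hours, overtime 0.95 hours

Tue: 9:54 AM–3:20 PM = 5 h 26 min; less 30 min break → 4 h 56 min
Wed: 5:00 AM–9:21 AM = 4 h 21 min; less 30 min break → 3 h 51 min
Thu: 9:07 AM–3:36 PM = 6 h 29 min; less 30 min break → 5 h 59 min
Fri: 10:55 AM–6:05 PM = 7 h 10 min; less 30 min break → 6 h 40 min
Sat: 9:44 AM–9:11 PM = 11 h 27 min; less 30 min break → 10 h 57 min
Tue reg 4 h 56 min / OT 0 h 0 min; Wed reg 3 h 51 min / OT 0 h 0 min; Thu reg 5 h 59 min / OT 0 h 0 min; Fri reg 6 h 40 min / OT 0 h 0 min; Sat reg 10 h 0 min / OT 0 h 57 min.
Totals: regular 31 h 26 min, overtime 0 h 57 min.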